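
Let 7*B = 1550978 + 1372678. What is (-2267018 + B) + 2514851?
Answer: 4658487/7 ≈ 6.6550e+5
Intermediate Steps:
B = 2923656/7 (B = (1550978 + 1372678)/7 = (⅐)*2923656 = 2923656/7 ≈ 4.1767e+5)
(-2267018 + B) + 2514851 = (-2267018 + 2923656/7) + 2514851 = -12945470/7 + 2514851 = 4658487/7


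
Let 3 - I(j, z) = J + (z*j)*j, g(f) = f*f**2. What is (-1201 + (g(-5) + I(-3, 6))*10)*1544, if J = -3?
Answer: -4525464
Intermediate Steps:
g(f) = f**3
I(j, z) = 6 - z*j**2 (I(j, z) = 3 - (-3 + (z*j)*j) = 3 - (-3 + (j*z)*j) = 3 - (-3 + z*j**2) = 3 + (3 - z*j**2) = 6 - z*j**2)
(-1201 + (g(-5) + I(-3, 6))*10)*1544 = (-1201 + ((-5)**3 + (6 - 1*6*(-3)**2))*10)*1544 = (-1201 + (-125 + (6 - 1*6*9))*10)*1544 = (-1201 + (-125 + (6 - 54))*10)*1544 = (-1201 + (-125 - 48)*10)*1544 = (-1201 - 173*10)*1544 = (-1201 - 1730)*1544 = -2931*1544 = -4525464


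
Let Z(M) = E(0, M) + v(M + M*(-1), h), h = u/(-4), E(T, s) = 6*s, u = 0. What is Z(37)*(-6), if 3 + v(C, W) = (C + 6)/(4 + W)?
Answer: -1323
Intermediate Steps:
h = 0 (h = 0/(-4) = 0*(-¼) = 0)
v(C, W) = -3 + (6 + C)/(4 + W) (v(C, W) = -3 + (C + 6)/(4 + W) = -3 + (6 + C)/(4 + W))
Z(M) = -3/2 + 6*M (Z(M) = 6*M + (-6 + (M + M*(-1)) - 3*0)/(4 + 0) = 6*M + (-6 + (M - M) + 0)/4 = 6*M + (-6 + 0 + 0)/4 = 6*M + (¼)*(-6) = 6*M - 3/2 = -3/2 + 6*M)
Z(37)*(-6) = (-3/2 + 6*37)*(-6) = (-3/2 + 222)*(-6) = (441/2)*(-6) = -1323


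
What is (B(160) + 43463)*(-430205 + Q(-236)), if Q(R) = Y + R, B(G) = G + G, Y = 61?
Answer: -18843327540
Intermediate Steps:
B(G) = 2*G
Q(R) = 61 + R
(B(160) + 43463)*(-430205 + Q(-236)) = (2*160 + 43463)*(-430205 + (61 - 236)) = (320 + 43463)*(-430205 - 175) = 43783*(-430380) = -18843327540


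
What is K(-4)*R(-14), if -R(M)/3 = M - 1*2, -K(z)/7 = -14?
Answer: 4704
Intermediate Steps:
K(z) = 98 (K(z) = -7*(-14) = 98)
R(M) = 6 - 3*M (R(M) = -3*(M - 1*2) = -3*(M - 2) = -3*(-2 + M) = 6 - 3*M)
K(-4)*R(-14) = 98*(6 - 3*(-14)) = 98*(6 + 42) = 98*48 = 4704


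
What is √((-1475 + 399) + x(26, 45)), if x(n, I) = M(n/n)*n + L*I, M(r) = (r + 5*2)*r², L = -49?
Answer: I*√2995 ≈ 54.727*I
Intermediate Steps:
M(r) = r²*(10 + r) (M(r) = (r + 10)*r² = (10 + r)*r² = r²*(10 + r))
x(n, I) = -49*I + 11*n (x(n, I) = ((n/n)²*(10 + n/n))*n - 49*I = (1²*(10 + 1))*n - 49*I = (1*11)*n - 49*I = 11*n - 49*I = -49*I + 11*n)
√((-1475 + 399) + x(26, 45)) = √((-1475 + 399) + (-49*45 + 11*26)) = √(-1076 + (-2205 + 286)) = √(-1076 - 1919) = √(-2995) = I*√2995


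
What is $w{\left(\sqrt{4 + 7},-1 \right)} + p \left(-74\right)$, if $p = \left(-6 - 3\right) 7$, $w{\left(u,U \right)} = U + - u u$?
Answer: $4650$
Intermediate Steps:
$w{\left(u,U \right)} = U - u^{2}$
$p = -63$ ($p = \left(-9\right) 7 = -63$)
$w{\left(\sqrt{4 + 7},-1 \right)} + p \left(-74\right) = \left(-1 - \left(\sqrt{4 + 7}\right)^{2}\right) - -4662 = \left(-1 - \left(\sqrt{11}\right)^{2}\right) + 4662 = \left(-1 - 11\right) + 4662 = -12 + 4662 = 4650$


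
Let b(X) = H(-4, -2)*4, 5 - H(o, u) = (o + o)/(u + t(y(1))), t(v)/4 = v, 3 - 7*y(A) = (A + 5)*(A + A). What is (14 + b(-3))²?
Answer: 544644/625 ≈ 871.43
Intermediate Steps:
y(A) = 3/7 - 2*A*(5 + A)/7 (y(A) = 3/7 - (A + 5)*(A + A)/7 = 3/7 - (5 + A)*2*A/7 = 3/7 - 2*A*(5 + A)/7)
t(v) = 4*v
H(o, u) = 5 - 2*o/(-36/7 + u) (H(o, u) = 5 - (o + o)/(u + 4*(3/7 - 10/7*1 - 2/7*1²)) = 5 - 2*o/(u + 4*(3/7 - 10/7 - 2/7*1)) = 5 - 2*o/(u + 4*(3/7 - 10/7 - 2/7)) = 5 - 2*o/(u + 4*(-9/7)) = 5 - 2*o/(u - 36/7) = 5 - 2*o/(-36/7 + u))
b(X) = 388/25 (b(X) = ((-180 - 14*(-4) + 35*(-2))/(-36 + 7*(-2)))*4 = ((-180 + 56 - 70)/(-36 - 14))*4 = (-194/(-50))*4 = -1/50*(-194)*4 = (97/25)*4 = 388/25)
(14 + b(-3))² = (14 + 388/25)² = (738/25)² = 544644/625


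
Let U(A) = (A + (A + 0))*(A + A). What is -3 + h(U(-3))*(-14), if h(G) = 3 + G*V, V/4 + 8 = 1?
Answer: 14067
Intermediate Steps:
U(A) = 4*A² (U(A) = (A + A)*(2*A) = (2*A)*(2*A) = 4*A²)
V = -28 (V = -32 + 4*1 = -32 + 4 = -28)
h(G) = 3 - 28*G (h(G) = 3 + G*(-28) = 3 - 28*G)
-3 + h(U(-3))*(-14) = -3 + (3 - 112*(-3)²)*(-14) = -3 + (3 - 112*9)*(-14) = -3 + (3 - 28*36)*(-14) = -3 + (3 - 1008)*(-14) = -3 - 1005*(-14) = -3 + 14070 = 14067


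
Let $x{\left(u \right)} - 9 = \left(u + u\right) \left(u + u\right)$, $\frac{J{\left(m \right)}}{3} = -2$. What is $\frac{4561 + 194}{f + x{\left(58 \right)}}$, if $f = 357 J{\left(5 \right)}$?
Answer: $\frac{4755}{11323} \approx 0.41994$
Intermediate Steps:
$J{\left(m \right)} = -6$ ($J{\left(m \right)} = 3 \left(-2\right) = -6$)
$x{\left(u \right)} = 9 + 4 u^{2}$ ($x{\left(u \right)} = 9 + \left(u + u\right) \left(u + u\right) = 9 + 2 u 2 u = 9 + 4 u^{2}$)
$f = -2142$ ($f = 357 \left(-6\right) = -2142$)
$\frac{4561 + 194}{f + x{\left(58 \right)}} = \frac{4561 + 194}{-2142 + \left(9 + 4 \cdot 58^{2}\right)} = \frac{4755}{-2142 + \left(9 + 4 \cdot 3364\right)} = \frac{4755}{-2142 + \left(9 + 13456\right)} = \frac{4755}{-2142 + 13465} = \frac{4755}{11323}$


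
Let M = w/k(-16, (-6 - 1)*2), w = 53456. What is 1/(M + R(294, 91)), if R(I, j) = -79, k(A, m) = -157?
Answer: -157/65859 ≈ -0.0023839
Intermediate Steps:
M = -53456/157 (M = 53456/(-157) = 53456*(-1/157) = -53456/157 ≈ -340.48)
1/(M + R(294, 91)) = 1/(-53456/157 - 79) = 1/(-65859/157) = -157/65859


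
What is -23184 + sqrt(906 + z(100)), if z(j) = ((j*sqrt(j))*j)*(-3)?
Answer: -23184 + I*sqrt(299094) ≈ -23184.0 + 546.89*I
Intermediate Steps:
z(j) = -3*j**(5/2) (z(j) = (j**(3/2)*j)*(-3) = j**(5/2)*(-3) = -3*j**(5/2))
-23184 + sqrt(906 + z(100)) = -23184 + sqrt(906 - 3*100**(5/2)) = -23184 + sqrt(906 - 3*100000) = -23184 + sqrt(906 - 300000) = -23184 + sqrt(-299094) = -23184 + I*sqrt(299094)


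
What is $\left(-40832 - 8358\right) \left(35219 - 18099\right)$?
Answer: $-842132800$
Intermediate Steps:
$\left(-40832 - 8358\right) \left(35219 - 18099\right) = \left(-49190\right) 17120 = -842132800$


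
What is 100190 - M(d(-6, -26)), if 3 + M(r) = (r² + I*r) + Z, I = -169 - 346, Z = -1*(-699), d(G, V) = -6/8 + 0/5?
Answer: 1585715/16 ≈ 99107.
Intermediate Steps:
d(G, V) = -¾ (d(G, V) = -6*⅛ + 0*(⅕) = -¾ + 0 = -¾)
Z = 699
I = -515
M(r) = 696 + r² - 515*r (M(r) = -3 + ((r² - 515*r) + 699) = -3 + (699 + r² - 515*r) = 696 + r² - 515*r)
100190 - M(d(-6, -26)) = 100190 - (696 + (-¾)² - 515*(-¾)) = 100190 - (696 + 9/16 + 1545/4) = 100190 - 1*17325/16 = 100190 - 17325/16 = 1585715/16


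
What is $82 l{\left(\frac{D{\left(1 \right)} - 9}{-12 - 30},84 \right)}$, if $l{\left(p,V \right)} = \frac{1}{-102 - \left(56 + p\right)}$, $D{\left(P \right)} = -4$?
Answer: $- \frac{3444}{6649} \approx -0.51797$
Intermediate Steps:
$l{\left(p,V \right)} = \frac{1}{-158 - p}$
$82 l{\left(\frac{D{\left(1 \right)} - 9}{-12 - 30},84 \right)} = 82 \left(- \frac{1}{158 + \frac{-4 - 9}{-12 - 30}}\right) = 82 \left(- \frac{1}{158 - \frac{13}{-42}}\right) = 82 \left(- \frac{1}{158 - - \frac{13}{42}}\right) = 82 \left(- \frac{1}{158 + \frac{13}{42}}\right) = 82 \left(- \frac{1}{\frac{6649}{42}}\right) = 82 \left(\left(-1\right) \frac{42}{6649}\right) = 82 \left(- \frac{42}{6649}\right) = - \frac{3444}{6649}$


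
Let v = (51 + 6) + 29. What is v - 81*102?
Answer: -8176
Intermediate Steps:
v = 86 (v = 57 + 29 = 86)
v - 81*102 = 86 - 81*102 = 86 - 8262 = -8176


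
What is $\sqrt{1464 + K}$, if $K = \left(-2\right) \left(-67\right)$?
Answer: $\sqrt{1598} \approx 39.975$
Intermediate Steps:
$K = 134$
$\sqrt{1464 + K} = \sqrt{1464 + 134} = \sqrt{1598}$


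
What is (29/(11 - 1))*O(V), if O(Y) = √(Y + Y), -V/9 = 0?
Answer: 0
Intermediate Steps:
V = 0 (V = -9*0 = 0)
O(Y) = √2*√Y (O(Y) = √(2*Y) = √2*√Y)
(29/(11 - 1))*O(V) = (29/(11 - 1))*(√2*√0) = (29/10)*(√2*0) = (29*(⅒))*0 = (29/10)*0 = 0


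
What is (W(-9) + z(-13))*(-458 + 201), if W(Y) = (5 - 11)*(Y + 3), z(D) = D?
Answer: -5911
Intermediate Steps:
W(Y) = -18 - 6*Y (W(Y) = -6*(3 + Y) = -18 - 6*Y)
(W(-9) + z(-13))*(-458 + 201) = ((-18 - 6*(-9)) - 13)*(-458 + 201) = ((-18 + 54) - 13)*(-257) = (36 - 13)*(-257) = 23*(-257) = -5911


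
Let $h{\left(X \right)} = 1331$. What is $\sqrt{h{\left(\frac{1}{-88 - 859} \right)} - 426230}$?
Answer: $3 i \sqrt{47211} \approx 651.84 i$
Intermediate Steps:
$\sqrt{h{\left(\frac{1}{-88 - 859} \right)} - 426230} = \sqrt{1331 - 426230} = \sqrt{-424899} = 3 i \sqrt{47211}$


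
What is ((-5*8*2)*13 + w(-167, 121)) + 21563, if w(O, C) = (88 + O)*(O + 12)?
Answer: 32768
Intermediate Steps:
w(O, C) = (12 + O)*(88 + O) (w(O, C) = (88 + O)*(12 + O) = (12 + O)*(88 + O))
((-5*8*2)*13 + w(-167, 121)) + 21563 = ((-5*8*2)*13 + (1056 + (-167)² + 100*(-167))) + 21563 = (-40*2*13 + (1056 + 27889 - 16700)) + 21563 = (-80*13 + 12245) + 21563 = (-1040 + 12245) + 21563 = 11205 + 21563 = 32768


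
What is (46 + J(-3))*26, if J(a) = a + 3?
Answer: 1196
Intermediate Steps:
J(a) = 3 + a
(46 + J(-3))*26 = (46 + (3 - 3))*26 = (46 + 0)*26 = 46*26 = 1196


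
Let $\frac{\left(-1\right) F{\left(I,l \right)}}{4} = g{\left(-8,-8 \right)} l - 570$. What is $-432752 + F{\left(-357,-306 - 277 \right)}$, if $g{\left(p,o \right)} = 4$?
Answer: $-421144$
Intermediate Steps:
$F{\left(I,l \right)} = 2280 - 16 l$ ($F{\left(I,l \right)} = - 4 \left(4 l - 570\right) = - 4 \left(-570 + 4 l\right) = 2280 - 16 l$)
$-432752 + F{\left(-357,-306 - 277 \right)} = -432752 - \left(-2280 + 16 \left(-306 - 277\right)\right) = -432752 + \left(2280 - -9328\right) = -432752 + \left(2280 + 9328\right) = -432752 + 11608 = -421144$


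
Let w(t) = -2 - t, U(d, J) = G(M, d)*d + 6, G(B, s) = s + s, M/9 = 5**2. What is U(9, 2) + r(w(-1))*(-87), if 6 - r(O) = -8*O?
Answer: 342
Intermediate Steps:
M = 225 (M = 9*5**2 = 9*25 = 225)
G(B, s) = 2*s
U(d, J) = 6 + 2*d**2 (U(d, J) = (2*d)*d + 6 = 2*d**2 + 6 = 6 + 2*d**2)
r(O) = 6 + 8*O (r(O) = 6 - (-8)*O = 6 + 8*O)
U(9, 2) + r(w(-1))*(-87) = (6 + 2*9**2) + (6 + 8*(-2 - 1*(-1)))*(-87) = (6 + 2*81) + (6 + 8*(-2 + 1))*(-87) = (6 + 162) + (6 + 8*(-1))*(-87) = 168 + (6 - 8)*(-87) = 168 - 2*(-87) = 168 + 174 = 342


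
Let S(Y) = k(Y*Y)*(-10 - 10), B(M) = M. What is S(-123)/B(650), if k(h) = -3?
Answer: 6/65 ≈ 0.092308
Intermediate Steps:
S(Y) = 60 (S(Y) = -3*(-10 - 10) = -3*(-20) = 60)
S(-123)/B(650) = 60/650 = 60*(1/650) = 6/65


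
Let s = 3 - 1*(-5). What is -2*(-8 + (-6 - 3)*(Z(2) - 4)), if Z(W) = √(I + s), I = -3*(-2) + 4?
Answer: -56 + 54*√2 ≈ 20.368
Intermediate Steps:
I = 10 (I = 6 + 4 = 10)
s = 8 (s = 3 + 5 = 8)
Z(W) = 3*√2 (Z(W) = √(10 + 8) = √18 = 3*√2)
-2*(-8 + (-6 - 3)*(Z(2) - 4)) = -2*(-8 + (-6 - 3)*(3*√2 - 4)) = -2*(-8 - 9*(-4 + 3*√2)) = -2*(-8 + (36 - 27*√2)) = -2*(28 - 27*√2) = -56 + 54*√2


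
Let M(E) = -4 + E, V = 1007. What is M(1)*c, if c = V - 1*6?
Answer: -3003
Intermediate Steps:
c = 1001 (c = 1007 - 1*6 = 1007 - 6 = 1001)
M(1)*c = (-4 + 1)*1001 = -3*1001 = -3003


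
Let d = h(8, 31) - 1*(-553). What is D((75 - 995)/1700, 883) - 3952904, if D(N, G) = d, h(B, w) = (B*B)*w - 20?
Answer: -3950387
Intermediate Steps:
h(B, w) = -20 + w*B² (h(B, w) = B²*w - 20 = w*B² - 20 = -20 + w*B²)
d = 2517 (d = (-20 + 31*8²) - 1*(-553) = (-20 + 31*64) + 553 = (-20 + 1984) + 553 = 1964 + 553 = 2517)
D(N, G) = 2517
D((75 - 995)/1700, 883) - 3952904 = 2517 - 3952904 = -3950387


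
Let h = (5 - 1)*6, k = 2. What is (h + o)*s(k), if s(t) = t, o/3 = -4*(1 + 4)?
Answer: -72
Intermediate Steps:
o = -60 (o = 3*(-4*(1 + 4)) = 3*(-4*5) = 3*(-20) = -60)
h = 24 (h = 4*6 = 24)
(h + o)*s(k) = (24 - 60)*2 = -36*2 = -72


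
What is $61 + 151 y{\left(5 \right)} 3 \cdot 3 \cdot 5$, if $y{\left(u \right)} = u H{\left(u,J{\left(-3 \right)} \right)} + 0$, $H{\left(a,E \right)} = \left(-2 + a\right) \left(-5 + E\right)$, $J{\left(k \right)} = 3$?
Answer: $-203789$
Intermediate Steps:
$H{\left(a,E \right)} = \left(-5 + E\right) \left(-2 + a\right)$
$y{\left(u \right)} = u \left(4 - 2 u\right)$ ($y{\left(u \right)} = u \left(10 - 5 u - 6 + 3 u\right) + 0 = u \left(4 - 2 u\right) + 0 = u \left(4 - 2 u\right)$)
$61 + 151 y{\left(5 \right)} 3 \cdot 3 \cdot 5 = 61 + 151 \cdot 2 \cdot 5 \left(2 - 5\right) 3 \cdot 3 \cdot 5 = 61 + 151 \cdot 2 \cdot 5 \left(2 - 5\right) 9 \cdot 5 = 61 + 151 \cdot 2 \cdot 5 \left(-3\right) 45 = 61 + 151 \left(\left(-30\right) 45\right) = 61 + 151 \left(-1350\right) = 61 - 203850 = -203789$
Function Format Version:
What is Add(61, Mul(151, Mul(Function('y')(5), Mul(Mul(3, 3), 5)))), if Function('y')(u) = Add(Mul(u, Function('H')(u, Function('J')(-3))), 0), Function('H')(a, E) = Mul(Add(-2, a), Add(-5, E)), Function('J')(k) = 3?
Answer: -203789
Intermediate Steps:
Function('H')(a, E) = Mul(Add(-5, E), Add(-2, a))
Function('y')(u) = Mul(u, Add(4, Mul(-2, u))) (Function('y')(u) = Add(Mul(u, Add(10, Mul(-5, u), Mul(-2, 3), Mul(3, u))), 0) = Add(Mul(u, Add(10, Mul(-5, u), -6, Mul(3, u))), 0) = Add(Mul(u, Add(4, Mul(-2, u))), 0) = Mul(u, Add(4, Mul(-2, u))))
Add(61, Mul(151, Mul(Function('y')(5), Mul(Mul(3, 3), 5)))) = Add(61, Mul(151, Mul(Mul(2, 5, Add(2, Mul(-1, 5))), Mul(Mul(3, 3), 5)))) = Add(61, Mul(151, Mul(Mul(2, 5, Add(2, -5)), Mul(9, 5)))) = Add(61, Mul(151, Mul(Mul(2, 5, -3), 45))) = Add(61, Mul(151, Mul(-30, 45))) = Add(61, Mul(151, -1350)) = Add(61, -203850) = -203789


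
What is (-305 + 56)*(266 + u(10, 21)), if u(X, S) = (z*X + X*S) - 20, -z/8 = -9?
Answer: -292824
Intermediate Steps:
z = 72 (z = -8*(-9) = 72)
u(X, S) = -20 + 72*X + S*X (u(X, S) = (72*X + X*S) - 20 = (72*X + S*X) - 20 = -20 + 72*X + S*X)
(-305 + 56)*(266 + u(10, 21)) = (-305 + 56)*(266 + (-20 + 72*10 + 21*10)) = -249*(266 + (-20 + 720 + 210)) = -249*(266 + 910) = -249*1176 = -292824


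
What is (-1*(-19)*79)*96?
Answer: 144096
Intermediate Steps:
(-1*(-19)*79)*96 = (19*79)*96 = 1501*96 = 144096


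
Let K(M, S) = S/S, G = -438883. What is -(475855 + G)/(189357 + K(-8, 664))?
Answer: -1422/7283 ≈ -0.19525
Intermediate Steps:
K(M, S) = 1
-(475855 + G)/(189357 + K(-8, 664)) = -(475855 - 438883)/(189357 + 1) = -36972/189358 = -1*1422/7283 = -1422/7283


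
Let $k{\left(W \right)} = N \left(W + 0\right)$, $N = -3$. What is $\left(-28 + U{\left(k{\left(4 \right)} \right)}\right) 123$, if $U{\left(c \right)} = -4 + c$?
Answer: $-5412$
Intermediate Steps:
$k{\left(W \right)} = - 3 W$ ($k{\left(W \right)} = - 3 \left(W + 0\right) = - 3 W$)
$\left(-28 + U{\left(k{\left(4 \right)} \right)}\right) 123 = \left(-28 - 16\right) 123 = \left(-44\right) 123 = -5412$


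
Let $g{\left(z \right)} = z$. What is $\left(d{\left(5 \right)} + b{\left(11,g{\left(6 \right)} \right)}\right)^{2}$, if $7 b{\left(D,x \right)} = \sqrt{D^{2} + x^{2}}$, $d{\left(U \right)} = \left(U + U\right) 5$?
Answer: $\frac{\left(350 + \sqrt{157}\right)^{2}}{49} \approx 2682.2$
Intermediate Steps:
$d{\left(U \right)} = 10 U$ ($d{\left(U \right)} = 2 U 5 = 10 U$)
$b{\left(D,x \right)} = \frac{\sqrt{D^{2} + x^{2}}}{7}$
$\left(d{\left(5 \right)} + b{\left(11,g{\left(6 \right)} \right)}\right)^{2} = \left(10 \cdot 5 + \frac{\sqrt{11^{2} + 6^{2}}}{7}\right)^{2} = \left(50 + \frac{\sqrt{121 + 36}}{7}\right)^{2} = \left(50 + \frac{\sqrt{157}}{7}\right)^{2}$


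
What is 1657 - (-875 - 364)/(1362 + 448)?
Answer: 3000409/1810 ≈ 1657.7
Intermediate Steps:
1657 - (-875 - 364)/(1362 + 448) = 1657 - (-1239)/1810 = 1657 - 1*(-1239/1810) = 1657 + 1239/1810 = 3000409/1810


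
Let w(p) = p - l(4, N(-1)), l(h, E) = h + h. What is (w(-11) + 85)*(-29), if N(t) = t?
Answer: -1914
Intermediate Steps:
l(h, E) = 2*h
w(p) = -8 + p (w(p) = p - 2*4 = p - 1*8 = p - 8 = -8 + p)
(w(-11) + 85)*(-29) = ((-8 - 11) + 85)*(-29) = (-19 + 85)*(-29) = 66*(-29) = -1914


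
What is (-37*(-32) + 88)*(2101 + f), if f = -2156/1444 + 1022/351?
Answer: 112953415136/42237 ≈ 2.6743e+6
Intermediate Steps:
f = 179753/126711 (f = -2156*1/1444 + 1022*(1/351) = -539/361 + 1022/351 = 179753/126711 ≈ 1.4186)
(-37*(-32) + 88)*(2101 + f) = (-37*(-32) + 88)*(2101 + 179753/126711) = (1184 + 88)*(266399564/126711) = 1272*(266399564/126711) = 112953415136/42237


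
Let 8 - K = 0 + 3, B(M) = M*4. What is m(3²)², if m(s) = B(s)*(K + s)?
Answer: 254016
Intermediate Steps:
B(M) = 4*M
K = 5 (K = 8 - (0 + 3) = 8 - 1*3 = 8 - 3 = 5)
m(s) = 4*s*(5 + s) (m(s) = (4*s)*(5 + s) = 4*s*(5 + s))
m(3²)² = (4*3²*(5 + 3²))² = (4*9*(5 + 9))² = (4*9*14)² = 504² = 254016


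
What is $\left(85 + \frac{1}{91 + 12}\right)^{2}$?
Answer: $\frac{76667536}{10609} \approx 7226.6$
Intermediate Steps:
$\left(85 + \frac{1}{91 + 12}\right)^{2} = \left(85 + \frac{1}{103}\right)^{2} = \left(\frac{8756}{103}\right)^{2} = \frac{76667536}{10609}$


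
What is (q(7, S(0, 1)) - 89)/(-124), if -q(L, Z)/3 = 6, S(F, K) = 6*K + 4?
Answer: 107/124 ≈ 0.86290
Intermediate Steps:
S(F, K) = 4 + 6*K
q(L, Z) = -18 (q(L, Z) = -3*6 = -18)
(q(7, S(0, 1)) - 89)/(-124) = (-18 - 89)/(-124) = -1/124*(-107) = 107/124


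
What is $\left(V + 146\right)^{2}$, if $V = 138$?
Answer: $80656$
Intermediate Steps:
$\left(V + 146\right)^{2} = \left(138 + 146\right)^{2} = 284^{2} = 80656$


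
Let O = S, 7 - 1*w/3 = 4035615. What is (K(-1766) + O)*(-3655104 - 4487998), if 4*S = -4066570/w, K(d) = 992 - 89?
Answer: -89032432387002379/12106824 ≈ -7.3539e+9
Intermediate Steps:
K(d) = 903
w = -12106824 (w = 21 - 3*4035615 = 21 - 12106845 = -12106824)
S = 2033285/24213648 (S = (-4066570/(-12106824))/4 = (-4066570*(-1/12106824))/4 = (¼)*(2033285/6053412) = 2033285/24213648 ≈ 0.083973)
O = 2033285/24213648 ≈ 0.083973
(K(-1766) + O)*(-3655104 - 4487998) = (903 + 2033285/24213648)*(-3655104 - 4487998) = (21866957429/24213648)*(-8143102) = -89032432387002379/12106824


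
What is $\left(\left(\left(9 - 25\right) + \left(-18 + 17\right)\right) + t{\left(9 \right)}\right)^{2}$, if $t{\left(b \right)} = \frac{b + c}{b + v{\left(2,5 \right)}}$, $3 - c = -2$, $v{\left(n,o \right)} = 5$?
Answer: $256$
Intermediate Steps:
$c = 5$ ($c = 3 - -2 = 3 + 2 = 5$)
$t{\left(b \right)} = 1$ ($t{\left(b \right)} = \frac{b + 5}{b + 5} = \frac{5 + b}{5 + b} = 1$)
$\left(\left(\left(9 - 25\right) + \left(-18 + 17\right)\right) + t{\left(9 \right)}\right)^{2} = \left(\left(\left(9 - 25\right) + \left(-18 + 17\right)\right) + 1\right)^{2} = \left(\left(-16 - 1\right) + 1\right)^{2} = \left(-17 + 1\right)^{2} = \left(-16\right)^{2} = 256$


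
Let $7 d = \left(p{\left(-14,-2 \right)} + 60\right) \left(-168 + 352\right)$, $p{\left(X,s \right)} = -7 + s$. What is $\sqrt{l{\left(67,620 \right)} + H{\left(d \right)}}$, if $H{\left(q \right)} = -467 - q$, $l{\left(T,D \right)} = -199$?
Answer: $\frac{i \sqrt{98322}}{7} \approx 44.795 i$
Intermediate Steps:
$d = \frac{9384}{7}$ ($d = \frac{\left(\left(-7 - 2\right) + 60\right) \left(-168 + 352\right)}{7} = \frac{\left(-9 + 60\right) 184}{7} = \frac{51 \cdot 184}{7} = \frac{1}{7} \cdot 9384 = \frac{9384}{7} \approx 1340.6$)
$\sqrt{l{\left(67,620 \right)} + H{\left(d \right)}} = \sqrt{-199 - \frac{12653}{7}} = \sqrt{- \frac{14046}{7}} = \frac{i \sqrt{98322}}{7}$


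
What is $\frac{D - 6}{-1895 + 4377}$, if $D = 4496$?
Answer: $\frac{2245}{1241} \approx 1.809$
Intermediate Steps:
$\frac{D - 6}{-1895 + 4377} = \frac{4496 - 6}{-1895 + 4377} = \frac{4490}{2482} = 4490 \cdot \frac{1}{2482} = \frac{2245}{1241}$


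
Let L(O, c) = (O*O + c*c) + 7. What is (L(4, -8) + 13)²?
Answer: 10000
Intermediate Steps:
L(O, c) = 7 + O² + c² (L(O, c) = (O² + c²) + 7 = 7 + O² + c²)
(L(4, -8) + 13)² = ((7 + 4² + (-8)²) + 13)² = ((7 + 16 + 64) + 13)² = (87 + 13)² = 100² = 10000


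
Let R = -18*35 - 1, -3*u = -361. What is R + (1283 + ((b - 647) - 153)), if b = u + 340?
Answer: 937/3 ≈ 312.33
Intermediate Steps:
u = 361/3 (u = -1/3*(-361) = 361/3 ≈ 120.33)
R = -631 (R = -630 - 1 = -631)
b = 1381/3 (b = 361/3 + 340 = 1381/3 ≈ 460.33)
R + (1283 + ((b - 647) - 153)) = -631 + (1283 + ((1381/3 - 647) - 153)) = -631 + (1283 + (-560/3 - 153)) = -631 + (1283 - 1019/3) = -631 + 2830/3 = 937/3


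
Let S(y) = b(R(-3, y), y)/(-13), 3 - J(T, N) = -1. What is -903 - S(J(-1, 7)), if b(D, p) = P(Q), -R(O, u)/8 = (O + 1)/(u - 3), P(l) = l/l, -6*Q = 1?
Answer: -11738/13 ≈ -902.92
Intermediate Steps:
Q = -1/6 (Q = -1/6*1 = -1/6 ≈ -0.16667)
J(T, N) = 4 (J(T, N) = 3 - 1*(-1) = 3 + 1 = 4)
P(l) = 1
R(O, u) = -8*(1 + O)/(-3 + u) (R(O, u) = -8*(O + 1)/(u - 3) = -8*(1 + O)/(-3 + u))
b(D, p) = 1
S(y) = -1/13 (S(y) = 1/(-13) = 1*(-1/13) = -1/13)
-903 - S(J(-1, 7)) = -903 - 1*(-1/13) = -903 + 1/13 = -11738/13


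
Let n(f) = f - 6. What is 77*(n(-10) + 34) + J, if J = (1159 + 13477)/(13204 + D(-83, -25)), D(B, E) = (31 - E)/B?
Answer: 380024731/273969 ≈ 1387.1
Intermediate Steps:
D(B, E) = (31 - E)/B
n(f) = -6 + f
J = 303697/273969 (J = (1159 + 13477)/(13204 + (31 - 1*(-25))/(-83)) = 14636/(13204 - (31 + 25)/83) = 14636/(13204 - 1/83*56) = 14636/(13204 - 56/83) = 14636/(1095876/83) = 14636*(83/1095876) = 303697/273969 ≈ 1.1085)
77*(n(-10) + 34) + J = 77*((-6 - 10) + 34) + 303697/273969 = 77*(-16 + 34) + 303697/273969 = 77*18 + 303697/273969 = 1386 + 303697/273969 = 380024731/273969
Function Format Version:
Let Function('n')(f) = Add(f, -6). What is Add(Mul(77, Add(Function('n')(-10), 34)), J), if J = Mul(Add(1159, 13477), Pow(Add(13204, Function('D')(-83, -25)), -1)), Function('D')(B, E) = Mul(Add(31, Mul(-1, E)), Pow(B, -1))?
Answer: Rational(380024731, 273969) ≈ 1387.1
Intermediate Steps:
Function('D')(B, E) = Mul(Pow(B, -1), Add(31, Mul(-1, E)))
Function('n')(f) = Add(-6, f)
J = Rational(303697, 273969) (J = Mul(Add(1159, 13477), Pow(Add(13204, Mul(Pow(-83, -1), Add(31, Mul(-1, -25)))), -1)) = Mul(14636, Pow(Add(13204, Mul(Rational(-1, 83), Add(31, 25))), -1)) = Mul(14636, Pow(Add(13204, Mul(Rational(-1, 83), 56)), -1)) = Mul(14636, Pow(Add(13204, Rational(-56, 83)), -1)) = Mul(14636, Pow(Rational(1095876, 83), -1)) = Mul(14636, Rational(83, 1095876)) = Rational(303697, 273969) ≈ 1.1085)
Add(Mul(77, Add(Function('n')(-10), 34)), J) = Add(Mul(77, Add(Add(-6, -10), 34)), Rational(303697, 273969)) = Add(Mul(77, Add(-16, 34)), Rational(303697, 273969)) = Add(Mul(77, 18), Rational(303697, 273969)) = Add(1386, Rational(303697, 273969)) = Rational(380024731, 273969)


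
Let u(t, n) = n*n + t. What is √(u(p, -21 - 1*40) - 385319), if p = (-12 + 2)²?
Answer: I*√381498 ≈ 617.66*I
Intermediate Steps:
p = 100 (p = (-10)² = 100)
u(t, n) = t + n² (u(t, n) = n² + t = t + n²)
√(u(p, -21 - 1*40) - 385319) = √((100 + (-21 - 1*40)²) - 385319) = √((100 + (-21 - 40)²) - 385319) = √((100 + (-61)²) - 385319) = √((100 + 3721) - 385319) = √(3821 - 385319) = √(-381498) = I*√381498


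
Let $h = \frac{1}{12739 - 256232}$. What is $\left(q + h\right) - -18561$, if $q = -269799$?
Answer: $- \frac{61174694335}{243493} \approx -2.5124 \cdot 10^{5}$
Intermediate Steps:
$h = - \frac{1}{243493}$ ($h = \frac{1}{-243493} = - \frac{1}{243493} \approx -4.1069 \cdot 10^{-6}$)
$\left(q + h\right) - -18561 = \left(-269799 - \frac{1}{243493}\right) - -18561 = - \frac{65694167908}{243493} + \left(-31787 + 50348\right) = - \frac{65694167908}{243493} + 18561 = - \frac{61174694335}{243493}$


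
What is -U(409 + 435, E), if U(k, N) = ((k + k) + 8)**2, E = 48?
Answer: -2876416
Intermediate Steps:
U(k, N) = (8 + 2*k)**2 (U(k, N) = (2*k + 8)**2 = (8 + 2*k)**2)
-U(409 + 435, E) = -4*(4 + (409 + 435))**2 = -4*(4 + 844)**2 = -4*848**2 = -4*719104 = -1*2876416 = -2876416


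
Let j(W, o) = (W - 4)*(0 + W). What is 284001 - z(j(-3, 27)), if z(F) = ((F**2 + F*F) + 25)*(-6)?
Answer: 289443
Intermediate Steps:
j(W, o) = W*(-4 + W) (j(W, o) = (-4 + W)*W = W*(-4 + W))
z(F) = -150 - 12*F**2 (z(F) = ((F**2 + F**2) + 25)*(-6) = (2*F**2 + 25)*(-6) = (25 + 2*F**2)*(-6) = -150 - 12*F**2)
284001 - z(j(-3, 27)) = 284001 - (-150 - 12*9*(-4 - 3)**2) = 284001 - (-150 - 12*(-3*(-7))**2) = 284001 - (-150 - 12*21**2) = 284001 - (-150 - 12*441) = 284001 - (-150 - 5292) = 284001 - 1*(-5442) = 284001 + 5442 = 289443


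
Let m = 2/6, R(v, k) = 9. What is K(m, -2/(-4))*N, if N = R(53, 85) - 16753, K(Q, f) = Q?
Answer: -16744/3 ≈ -5581.3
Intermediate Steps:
m = ⅓ (m = 2*(⅙) = ⅓ ≈ 0.33333)
N = -16744 (N = 9 - 16753 = -16744)
K(m, -2/(-4))*N = (⅓)*(-16744) = -16744/3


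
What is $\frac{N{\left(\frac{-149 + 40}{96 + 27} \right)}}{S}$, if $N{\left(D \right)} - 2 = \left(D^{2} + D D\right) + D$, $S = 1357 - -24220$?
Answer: $\frac{40613}{386954433} \approx 0.00010496$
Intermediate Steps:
$S = 25577$ ($S = 1357 + 24220 = 25577$)
$N{\left(D \right)} = 2 + D + 2 D^{2}$ ($N{\left(D \right)} = 2 + \left(\left(D^{2} + D D\right) + D\right) = 2 + \left(\left(D^{2} + D^{2}\right) + D\right) = 2 + \left(2 D^{2} + D\right) = 2 + \left(D + 2 D^{2}\right) = 2 + D + 2 D^{2}$)
$\frac{N{\left(\frac{-149 + 40}{96 + 27} \right)}}{S} = \frac{2 + \frac{-149 + 40}{96 + 27} + 2 \left(\frac{-149 + 40}{96 + 27}\right)^{2}}{25577} = \left(2 - \frac{109}{123} + 2 \left(- \frac{109}{123}\right)^{2}\right) \frac{1}{25577} = \left(2 - \frac{109}{123} + 2 \cdot \frac{11881}{15129}\right) \frac{1}{25577} = \left(2 - \frac{109}{123} + \frac{23762}{15129}\right) \frac{1}{25577} = \frac{40613}{15129} \cdot \frac{1}{25577} = \frac{40613}{386954433}$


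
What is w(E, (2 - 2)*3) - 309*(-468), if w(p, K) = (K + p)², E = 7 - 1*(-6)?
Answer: 144781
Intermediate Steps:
E = 13 (E = 7 + 6 = 13)
w(E, (2 - 2)*3) - 309*(-468) = ((2 - 2)*3 + 13)² - 309*(-468) = (0*3 + 13)² + 144612 = (0 + 13)² + 144612 = 13² + 144612 = 169 + 144612 = 144781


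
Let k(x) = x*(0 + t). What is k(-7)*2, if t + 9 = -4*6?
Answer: 462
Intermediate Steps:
t = -33 (t = -9 - 4*6 = -9 - 24 = -33)
k(x) = -33*x (k(x) = x*(0 - 33) = x*(-33) = -33*x)
k(-7)*2 = -33*(-7)*2 = 231*2 = 462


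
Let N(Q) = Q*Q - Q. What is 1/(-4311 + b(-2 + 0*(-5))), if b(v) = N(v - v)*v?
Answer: -1/4311 ≈ -0.00023196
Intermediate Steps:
N(Q) = Q² - Q
b(v) = 0 (b(v) = ((v - v)*(-1 + (v - v)))*v = (0*(-1 + 0))*v = (0*(-1))*v = 0*v = 0)
1/(-4311 + b(-2 + 0*(-5))) = 1/(-4311 + 0) = 1/(-4311) = -1/4311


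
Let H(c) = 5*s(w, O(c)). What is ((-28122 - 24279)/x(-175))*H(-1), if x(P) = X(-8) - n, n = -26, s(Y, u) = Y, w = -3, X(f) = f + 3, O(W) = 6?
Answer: 262005/7 ≈ 37429.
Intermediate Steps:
X(f) = 3 + f
x(P) = 21 (x(P) = (3 - 8) - 1*(-26) = -5 + 26 = 21)
H(c) = -15 (H(c) = 5*(-3) = -15)
((-28122 - 24279)/x(-175))*H(-1) = ((-28122 - 24279)/21)*(-15) = -52401*1/21*(-15) = -17467/7*(-15) = 262005/7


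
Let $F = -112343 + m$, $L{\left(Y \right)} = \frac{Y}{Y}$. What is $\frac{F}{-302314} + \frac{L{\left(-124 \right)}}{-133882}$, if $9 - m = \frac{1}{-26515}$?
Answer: $\frac{99691085525307}{268294698541555} \approx 0.37157$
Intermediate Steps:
$m = \frac{238636}{26515}$ ($m = 9 - \frac{1}{-26515} = 9 - - \frac{1}{26515} = 9 + \frac{1}{26515} = \frac{238636}{26515} \approx 9.0$)
$L{\left(Y \right)} = 1$
$F = - \frac{2978536009}{26515}$ ($F = -112343 + \frac{238636}{26515} = - \frac{2978536009}{26515} \approx -1.1233 \cdot 10^{5}$)
$\frac{F}{-302314} + \frac{L{\left(-124 \right)}}{-133882} = - \frac{2978536009}{26515 \left(-302314\right)} + 1 \frac{1}{-133882} = \left(- \frac{2978536009}{26515}\right) \left(- \frac{1}{302314}\right) + 1 \left(- \frac{1}{133882}\right) = \frac{2978536009}{8015855710} - \frac{1}{133882} = \frac{99691085525307}{268294698541555}$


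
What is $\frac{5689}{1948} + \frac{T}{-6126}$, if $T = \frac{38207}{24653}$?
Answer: $\frac{429551345153}{147097646772} \approx 2.9202$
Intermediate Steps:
$T = \frac{38207}{24653}$ ($T = 38207 \cdot \frac{1}{24653} = \frac{38207}{24653} \approx 1.5498$)
$\frac{5689}{1948} + \frac{T}{-6126} = \frac{5689}{1948} + \frac{38207}{24653 \left(-6126\right)} = 5689 \cdot \frac{1}{1948} + \frac{38207}{24653} \left(- \frac{1}{6126}\right) = \frac{5689}{1948} - \frac{38207}{151024278} = \frac{429551345153}{147097646772}$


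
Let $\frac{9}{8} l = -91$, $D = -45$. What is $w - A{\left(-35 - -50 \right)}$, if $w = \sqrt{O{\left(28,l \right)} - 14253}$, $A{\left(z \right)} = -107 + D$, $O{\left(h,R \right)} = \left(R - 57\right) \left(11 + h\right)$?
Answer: $152 + \frac{2 i \sqrt{44169}}{3} \approx 152.0 + 140.11 i$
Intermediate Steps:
$l = - \frac{728}{9}$ ($l = \frac{8}{9} \left(-91\right) = - \frac{728}{9} \approx -80.889$)
$O{\left(h,R \right)} = \left(-57 + R\right) \left(11 + h\right)$
$A{\left(z \right)} = -152$ ($A{\left(z \right)} = -107 - 45 = -152$)
$w = \frac{2 i \sqrt{44169}}{3}$ ($w = \sqrt{\left(-627 - 1596 + 11 \left(- \frac{728}{9}\right) - \frac{20384}{9}\right) - 14253} = \sqrt{\left(-627 - 1596 - \frac{8008}{9} - \frac{20384}{9}\right) - 14253} = \sqrt{- \frac{16133}{3} - 14253} = \sqrt{- \frac{58892}{3}} = \frac{2 i \sqrt{44169}}{3} \approx 140.11 i$)
$w - A{\left(-35 - -50 \right)} = \frac{2 i \sqrt{44169}}{3} - -152 = \frac{2 i \sqrt{44169}}{3} + 152 = 152 + \frac{2 i \sqrt{44169}}{3}$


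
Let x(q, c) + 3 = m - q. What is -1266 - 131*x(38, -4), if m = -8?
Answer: 5153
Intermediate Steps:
x(q, c) = -11 - q (x(q, c) = -3 + (-8 - q) = -11 - q)
-1266 - 131*x(38, -4) = -1266 - 131*(-11 - 1*38) = -1266 - 131*(-11 - 38) = -1266 - 131*(-49) = -1266 + 6419 = 5153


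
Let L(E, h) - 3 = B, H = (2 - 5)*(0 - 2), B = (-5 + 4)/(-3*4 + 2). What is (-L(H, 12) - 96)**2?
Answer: 982081/100 ≈ 9820.8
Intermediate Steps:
B = 1/10 (B = -1/(-12 + 2) = -1/(-10) = -1*(-1/10) = 1/10 ≈ 0.10000)
H = 6 (H = -3*(-2) = 6)
L(E, h) = 31/10 (L(E, h) = 3 + 1/10 = 31/10)
(-L(H, 12) - 96)**2 = (-1*31/10 - 96)**2 = (-31/10 - 96)**2 = (-991/10)**2 = 982081/100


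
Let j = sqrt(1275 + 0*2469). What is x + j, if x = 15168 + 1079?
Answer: 16247 + 5*sqrt(51) ≈ 16283.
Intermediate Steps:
j = 5*sqrt(51) (j = sqrt(1275 + 0) = sqrt(1275) = 5*sqrt(51) ≈ 35.707)
x = 16247
x + j = 16247 + 5*sqrt(51)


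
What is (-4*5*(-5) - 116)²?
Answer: 256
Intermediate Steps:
(-4*5*(-5) - 116)² = (-20*(-5) - 116)² = (100 - 116)² = (-16)² = 256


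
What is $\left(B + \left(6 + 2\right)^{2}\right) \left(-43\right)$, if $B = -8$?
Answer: $-2408$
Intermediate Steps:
$\left(B + \left(6 + 2\right)^{2}\right) \left(-43\right) = \left(-8 + \left(6 + 2\right)^{2}\right) \left(-43\right) = \left(-8 + 8^{2}\right) \left(-43\right) = \left(-8 + 64\right) \left(-43\right) = 56 \left(-43\right) = -2408$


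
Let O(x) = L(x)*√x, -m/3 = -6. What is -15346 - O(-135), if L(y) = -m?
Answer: -15346 + 54*I*√15 ≈ -15346.0 + 209.14*I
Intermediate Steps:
m = 18 (m = -3*(-6) = 18)
L(y) = -18 (L(y) = -1*18 = -18)
O(x) = -18*√x
-15346 - O(-135) = -15346 - (-18)*√(-135) = -15346 - (-18)*3*I*√15 = -15346 - (-54)*I*√15 = -15346 + 54*I*√15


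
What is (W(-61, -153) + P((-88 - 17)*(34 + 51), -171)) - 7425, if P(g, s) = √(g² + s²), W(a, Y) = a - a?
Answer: -7425 + 3*√8853874 ≈ 1501.6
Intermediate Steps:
W(a, Y) = 0
(W(-61, -153) + P((-88 - 17)*(34 + 51), -171)) - 7425 = (0 + √(((-88 - 17)*(34 + 51))² + (-171)²)) - 7425 = (0 + √((-105*85)² + 29241)) - 7425 = (0 + √((-8925)² + 29241)) - 7425 = (0 + √(79655625 + 29241)) - 7425 = (0 + √79684866) - 7425 = (0 + 3*√8853874) - 7425 = 3*√8853874 - 7425 = -7425 + 3*√8853874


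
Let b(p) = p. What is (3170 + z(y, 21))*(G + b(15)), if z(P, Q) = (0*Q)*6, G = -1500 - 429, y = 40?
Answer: -6067380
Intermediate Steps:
G = -1929
z(P, Q) = 0 (z(P, Q) = 0*6 = 0)
(3170 + z(y, 21))*(G + b(15)) = (3170 + 0)*(-1929 + 15) = 3170*(-1914) = -6067380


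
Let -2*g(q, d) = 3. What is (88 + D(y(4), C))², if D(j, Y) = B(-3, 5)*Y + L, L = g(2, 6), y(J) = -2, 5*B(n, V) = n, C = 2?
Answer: 727609/100 ≈ 7276.1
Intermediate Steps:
B(n, V) = n/5
g(q, d) = -3/2 (g(q, d) = -½*3 = -3/2)
L = -3/2 ≈ -1.5000
D(j, Y) = -3/2 - 3*Y/5 (D(j, Y) = ((⅕)*(-3))*Y - 3/2 = -3*Y/5 - 3/2 = -3/2 - 3*Y/5)
(88 + D(y(4), C))² = (88 + (-3/2 - ⅗*2))² = (88 + (-3/2 - 6/5))² = (88 - 27/10)² = (853/10)² = 727609/100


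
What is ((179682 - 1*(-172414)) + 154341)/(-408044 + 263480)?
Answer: -506437/144564 ≈ -3.5032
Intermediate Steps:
((179682 - 1*(-172414)) + 154341)/(-408044 + 263480) = ((179682 + 172414) + 154341)/(-144564) = (352096 + 154341)*(-1/144564) = 506437*(-1/144564) = -506437/144564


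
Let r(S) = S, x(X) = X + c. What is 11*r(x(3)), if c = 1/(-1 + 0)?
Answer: 22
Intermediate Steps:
c = -1 (c = 1/(-1) = -1)
x(X) = -1 + X (x(X) = X - 1 = -1 + X)
11*r(x(3)) = 11*(-1 + 3) = 11*2 = 22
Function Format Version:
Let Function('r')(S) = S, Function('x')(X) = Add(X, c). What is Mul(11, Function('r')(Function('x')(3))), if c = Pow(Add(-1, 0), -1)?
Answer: 22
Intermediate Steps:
c = -1 (c = Pow(-1, -1) = -1)
Function('x')(X) = Add(-1, X) (Function('x')(X) = Add(X, -1) = Add(-1, X))
Mul(11, Function('r')(Function('x')(3))) = Mul(11, Add(-1, 3)) = Mul(11, 2) = 22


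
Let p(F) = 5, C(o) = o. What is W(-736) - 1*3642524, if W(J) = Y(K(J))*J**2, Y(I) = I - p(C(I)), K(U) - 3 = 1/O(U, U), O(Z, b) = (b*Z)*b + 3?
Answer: -1884167194406444/398688253 ≈ -4.7259e+6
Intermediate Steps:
O(Z, b) = 3 + Z*b**2 (O(Z, b) = (Z*b)*b + 3 = Z*b**2 + 3 = 3 + Z*b**2)
K(U) = 3 + 1/(3 + U**3) (K(U) = 3 + 1/(3 + U*U**2) = 3 + 1/(3 + U**3))
Y(I) = -5 + I (Y(I) = I - 1*5 = I - 5 = -5 + I)
W(J) = J**2*(-5 + (10 + 3*J**3)/(3 + J**3)) (W(J) = (-5 + (10 + 3*J**3)/(3 + J**3))*J**2 = J**2*(-5 + (10 + 3*J**3)/(3 + J**3)))
W(-736) - 1*3642524 = (-736)**2*(-5 - 2*(-736)**3)/(3 + (-736)**3) - 1*3642524 = 541696*(-5 - 2*(-398688256))/(3 - 398688256) - 3642524 = 541696*(-5 + 797376512)/(-398688253) - 3642524 = 541696*(-1/398688253)*797376507 - 3642524 = -431935664335872/398688253 - 3642524 = -1884167194406444/398688253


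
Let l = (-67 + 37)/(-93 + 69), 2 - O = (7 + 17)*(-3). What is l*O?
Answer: 185/2 ≈ 92.500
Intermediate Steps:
O = 74 (O = 2 - (7 + 17)*(-3) = 2 - 24*(-3) = 2 - 1*(-72) = 2 + 72 = 74)
l = 5/4 (l = -30/(-24) = -30*(-1/24) = 5/4 ≈ 1.2500)
l*O = (5/4)*74 = 185/2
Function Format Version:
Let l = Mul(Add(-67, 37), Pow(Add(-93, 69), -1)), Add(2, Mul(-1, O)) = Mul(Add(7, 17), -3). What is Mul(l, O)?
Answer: Rational(185, 2) ≈ 92.500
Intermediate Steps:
O = 74 (O = Add(2, Mul(-1, Mul(Add(7, 17), -3))) = Add(2, Mul(-1, Mul(24, -3))) = Add(2, Mul(-1, -72)) = Add(2, 72) = 74)
l = Rational(5, 4) (l = Mul(-30, Pow(-24, -1)) = Mul(-30, Rational(-1, 24)) = Rational(5, 4) ≈ 1.2500)
Mul(l, O) = Mul(Rational(5, 4), 74) = Rational(185, 2)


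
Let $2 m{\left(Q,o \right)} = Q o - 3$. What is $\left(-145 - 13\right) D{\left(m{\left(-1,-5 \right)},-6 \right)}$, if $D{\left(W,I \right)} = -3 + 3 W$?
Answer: $0$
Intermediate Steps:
$m{\left(Q,o \right)} = - \frac{3}{2} + \frac{Q o}{2}$ ($m{\left(Q,o \right)} = \frac{Q o - 3}{2} = \frac{-3 + Q o}{2} = - \frac{3}{2} + \frac{Q o}{2}$)
$\left(-145 - 13\right) D{\left(m{\left(-1,-5 \right)},-6 \right)} = \left(-145 - 13\right) \left(-3 + 3 \left(- \frac{3}{2} + \frac{1}{2} \left(-1\right) \left(-5\right)\right)\right) = - 158 \left(-3 + 3 \left(- \frac{3}{2} + \frac{5}{2}\right)\right) = - 158 \left(-3 + 3 \cdot 1\right) = - 158 \left(-3 + 3\right) = \left(-158\right) 0 = 0$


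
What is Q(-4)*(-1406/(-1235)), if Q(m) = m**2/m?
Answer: -296/65 ≈ -4.5538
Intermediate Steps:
Q(m) = m
Q(-4)*(-1406/(-1235)) = -(-5624)/(-1235) = -(-5624)*(-1)/1235 = -4*74/65 = -296/65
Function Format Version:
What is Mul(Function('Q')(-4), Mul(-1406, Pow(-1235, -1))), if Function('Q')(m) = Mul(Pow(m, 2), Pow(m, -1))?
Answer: Rational(-296, 65) ≈ -4.5538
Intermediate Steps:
Function('Q')(m) = m
Mul(Function('Q')(-4), Mul(-1406, Pow(-1235, -1))) = Mul(-4, Mul(-1406, Pow(-1235, -1))) = Mul(-4, Mul(-1406, Rational(-1, 1235))) = Mul(-4, Rational(74, 65)) = Rational(-296, 65)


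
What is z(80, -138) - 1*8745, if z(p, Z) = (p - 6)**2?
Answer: -3269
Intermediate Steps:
z(p, Z) = (-6 + p)**2
z(80, -138) - 1*8745 = (-6 + 80)**2 - 1*8745 = 74**2 - 8745 = 5476 - 8745 = -3269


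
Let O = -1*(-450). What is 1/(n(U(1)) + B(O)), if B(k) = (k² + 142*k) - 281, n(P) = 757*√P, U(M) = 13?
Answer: 266119/70811872524 - 757*√13/70811872524 ≈ 3.7196e-6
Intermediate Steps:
O = 450
B(k) = -281 + k² + 142*k
1/(n(U(1)) + B(O)) = 1/(757*√13 + (-281 + 450² + 142*450)) = 1/(757*√13 + (-281 + 202500 + 63900)) = 1/(757*√13 + 266119) = 1/(266119 + 757*√13)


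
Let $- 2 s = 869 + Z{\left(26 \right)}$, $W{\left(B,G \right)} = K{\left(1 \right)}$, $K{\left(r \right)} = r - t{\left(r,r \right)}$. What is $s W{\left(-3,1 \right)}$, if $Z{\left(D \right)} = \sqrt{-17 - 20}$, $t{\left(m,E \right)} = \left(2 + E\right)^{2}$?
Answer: $3476 + 4 i \sqrt{37} \approx 3476.0 + 24.331 i$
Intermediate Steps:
$K{\left(r \right)} = r - \left(2 + r\right)^{2}$
$W{\left(B,G \right)} = -8$ ($W{\left(B,G \right)} = 1 - \left(2 + 1\right)^{2} = 1 - 3^{2} = 1 - 9 = -8$)
$Z{\left(D \right)} = i \sqrt{37}$ ($Z{\left(D \right)} = \sqrt{-37} = i \sqrt{37}$)
$s = - \frac{869}{2} - \frac{i \sqrt{37}}{2}$ ($s = - \frac{869 + i \sqrt{37}}{2} = - \frac{869}{2} - \frac{i \sqrt{37}}{2} \approx -434.5 - 3.0414 i$)
$s W{\left(-3,1 \right)} = \left(- \frac{869}{2} - \frac{i \sqrt{37}}{2}\right) \left(-8\right) = 3476 + 4 i \sqrt{37}$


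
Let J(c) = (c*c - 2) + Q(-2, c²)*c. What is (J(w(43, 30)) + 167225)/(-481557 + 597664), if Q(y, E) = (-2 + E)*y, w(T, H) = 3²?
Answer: 165882/116107 ≈ 1.4287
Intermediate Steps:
w(T, H) = 9
Q(y, E) = y*(-2 + E)
J(c) = -2 + c² + c*(4 - 2*c²) (J(c) = (c*c - 2) + (-2*(-2 + c²))*c = (c² - 2) + (4 - 2*c²)*c = (-2 + c²) + c*(4 - 2*c²) = -2 + c² + c*(4 - 2*c²))
(J(w(43, 30)) + 167225)/(-481557 + 597664) = ((-2 + 9² + 2*9*(2 - 1*9²)) + 167225)/(-481557 + 597664) = ((-2 + 81 + 2*9*(2 - 1*81)) + 167225)/116107 = ((-2 + 81 + 2*9*(2 - 81)) + 167225)*(1/116107) = ((-2 + 81 + 2*9*(-79)) + 167225)*(1/116107) = ((-2 + 81 - 1422) + 167225)*(1/116107) = (-1343 + 167225)*(1/116107) = 165882*(1/116107) = 165882/116107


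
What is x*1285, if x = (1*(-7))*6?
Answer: -53970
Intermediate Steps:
x = -42 (x = -7*6 = -42)
x*1285 = -42*1285 = -53970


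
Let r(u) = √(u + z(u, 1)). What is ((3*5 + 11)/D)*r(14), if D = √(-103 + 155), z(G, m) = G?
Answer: 2*√91 ≈ 19.079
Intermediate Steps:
D = 2*√13 (D = √52 = 2*√13 ≈ 7.2111)
r(u) = √2*√u (r(u) = √(u + u) = √(2*u) = √2*√u)
((3*5 + 11)/D)*r(14) = ((3*5 + 11)/((2*√13)))*(√2*√14) = ((15 + 11)*(√13/26))*(2*√7) = (26*(√13/26))*(2*√7) = √13*(2*√7) = 2*√91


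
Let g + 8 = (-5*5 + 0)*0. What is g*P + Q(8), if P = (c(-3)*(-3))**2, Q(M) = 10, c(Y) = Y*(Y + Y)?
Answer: -23318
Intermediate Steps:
c(Y) = 2*Y**2 (c(Y) = Y*(2*Y) = 2*Y**2)
g = -8 (g = -8 + (-5*5 + 0)*0 = -8 + (-25 + 0)*0 = -8 - 25*0 = -8 + 0 = -8)
P = 2916 (P = ((2*(-3)**2)*(-3))**2 = ((2*9)*(-3))**2 = (18*(-3))**2 = (-54)**2 = 2916)
g*P + Q(8) = -8*2916 + 10 = -23328 + 10 = -23318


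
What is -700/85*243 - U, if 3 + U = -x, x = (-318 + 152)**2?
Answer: 434483/17 ≈ 25558.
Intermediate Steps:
x = 27556 (x = (-166)**2 = 27556)
U = -27559 (U = -3 - 1*27556 = -3 - 27556 = -27559)
-700/85*243 - U = -700/85*243 - 1*(-27559) = -700/85*243 + 27559 = -10*14/17*243 + 27559 = -140/17*243 + 27559 = -34020/17 + 27559 = 434483/17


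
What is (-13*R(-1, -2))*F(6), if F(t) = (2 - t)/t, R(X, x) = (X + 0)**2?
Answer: 26/3 ≈ 8.6667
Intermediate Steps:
R(X, x) = X**2
F(t) = (2 - t)/t
(-13*R(-1, -2))*F(6) = (-13*(-1)**2)*((2 - 1*6)/6) = (-13*1)*((2 - 6)/6) = -13*(-4)/6 = -13*(-2/3) = 26/3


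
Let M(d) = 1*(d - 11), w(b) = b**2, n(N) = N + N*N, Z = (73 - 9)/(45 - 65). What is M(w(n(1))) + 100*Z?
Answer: -327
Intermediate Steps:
Z = -16/5 (Z = 64/(-20) = 64*(-1/20) = -16/5 ≈ -3.2000)
n(N) = N + N**2
M(d) = -11 + d (M(d) = 1*(-11 + d) = -11 + d)
M(w(n(1))) + 100*Z = (-11 + (1*(1 + 1))**2) + 100*(-16/5) = (-11 + (1*2)**2) - 320 = (-11 + 2**2) - 320 = (-11 + 4) - 320 = -7 - 320 = -327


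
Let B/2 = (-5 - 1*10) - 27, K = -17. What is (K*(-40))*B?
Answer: -57120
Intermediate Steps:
B = -84 (B = 2*((-5 - 1*10) - 27) = 2*((-5 - 10) - 27) = 2*(-15 - 27) = 2*(-42) = -84)
(K*(-40))*B = -17*(-40)*(-84) = 680*(-84) = -57120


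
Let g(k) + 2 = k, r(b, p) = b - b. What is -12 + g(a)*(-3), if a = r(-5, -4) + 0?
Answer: -6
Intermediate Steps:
r(b, p) = 0
a = 0 (a = 0 + 0 = 0)
g(k) = -2 + k
-12 + g(a)*(-3) = -12 + (-2 + 0)*(-3) = -12 - 2*(-3) = -12 + 6 = -6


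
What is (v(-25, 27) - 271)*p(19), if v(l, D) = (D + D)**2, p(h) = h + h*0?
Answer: 50255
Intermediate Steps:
p(h) = h (p(h) = h + 0 = h)
v(l, D) = 4*D**2 (v(l, D) = (2*D)**2 = 4*D**2)
(v(-25, 27) - 271)*p(19) = (4*27**2 - 271)*19 = (4*729 - 271)*19 = (2916 - 271)*19 = 2645*19 = 50255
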